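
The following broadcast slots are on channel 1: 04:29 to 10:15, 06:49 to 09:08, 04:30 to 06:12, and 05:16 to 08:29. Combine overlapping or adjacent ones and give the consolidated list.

04:29–10:15

Sort by start: 04:29–10:15, 04:30–06:12, 05:16–08:29, 06:49–09:08.
04:30–06:12 overlaps/touches 04:29–10:15 → extend to 04:29–10:15.
05:16–08:29 overlaps/touches 04:29–10:15 → extend to 04:29–10:15.
06:49–09:08 overlaps/touches 04:29–10:15 → extend to 04:29–10:15.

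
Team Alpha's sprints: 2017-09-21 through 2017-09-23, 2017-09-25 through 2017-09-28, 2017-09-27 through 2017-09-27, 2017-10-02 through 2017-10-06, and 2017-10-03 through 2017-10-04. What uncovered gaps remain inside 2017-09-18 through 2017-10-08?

2017-09-18 through 2017-09-20, 2017-09-24 through 2017-09-24, 2017-09-29 through 2017-10-01, 2017-10-07 through 2017-10-08

After merging, the occupied span is 2017-09-21 through 2017-09-23, 2017-09-25 through 2017-09-28, 2017-10-02 through 2017-10-06.
Gaps within 2017-09-18 through 2017-10-08: 2017-09-18 through 2017-09-20, 2017-09-24 through 2017-09-24, 2017-09-29 through 2017-10-01, 2017-10-07 through 2017-10-08.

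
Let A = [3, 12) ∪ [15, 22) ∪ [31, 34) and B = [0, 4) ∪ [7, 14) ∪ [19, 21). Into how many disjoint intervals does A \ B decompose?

4

A \ B = [4, 7), [15, 19), [21, 22), [31, 34).
That is 4 disjoint pieces.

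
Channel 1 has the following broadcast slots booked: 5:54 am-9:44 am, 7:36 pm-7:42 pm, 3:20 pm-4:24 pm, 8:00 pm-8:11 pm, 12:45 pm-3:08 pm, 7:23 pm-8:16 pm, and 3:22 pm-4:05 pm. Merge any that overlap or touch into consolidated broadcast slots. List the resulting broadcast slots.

5:54 am–9:44 am, 12:45 pm–3:08 pm, 3:20 pm–4:24 pm, 7:23 pm–8:16 pm

Sort by start: 5:54 am–9:44 am, 12:45 pm–3:08 pm, 3:20 pm–4:24 pm, 3:22 pm–4:05 pm, 7:23 pm–8:16 pm, 7:36 pm–7:42 pm, 8:00 pm–8:11 pm.
12:45 pm–3:08 pm is disjoint → start new block.
3:20 pm–4:24 pm is disjoint → start new block.
3:22 pm–4:05 pm overlaps/touches 3:20 pm–4:24 pm → extend to 3:20 pm–4:24 pm.
7:23 pm–8:16 pm is disjoint → start new block.
7:36 pm–7:42 pm overlaps/touches 7:23 pm–8:16 pm → extend to 7:23 pm–8:16 pm.
8:00 pm–8:11 pm overlaps/touches 7:23 pm–8:16 pm → extend to 7:23 pm–8:16 pm.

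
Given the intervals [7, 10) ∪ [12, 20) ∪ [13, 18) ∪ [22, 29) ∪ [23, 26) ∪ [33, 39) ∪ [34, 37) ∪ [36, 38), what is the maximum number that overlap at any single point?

3

At 36, 3 of the intervals are simultaneously active.
No point has more.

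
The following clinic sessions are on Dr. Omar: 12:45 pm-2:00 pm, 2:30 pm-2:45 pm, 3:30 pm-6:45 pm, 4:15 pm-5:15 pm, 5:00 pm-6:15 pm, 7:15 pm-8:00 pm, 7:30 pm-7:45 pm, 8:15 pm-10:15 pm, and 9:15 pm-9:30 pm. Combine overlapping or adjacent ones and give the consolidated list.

12:45 pm–2:00 pm, 2:30 pm–2:45 pm, 3:30 pm–6:45 pm, 7:15 pm–8:00 pm, 8:15 pm–10:15 pm

2:30 pm–2:45 pm is disjoint → start new block.
3:30 pm–6:45 pm is disjoint → start new block.
4:15 pm–5:15 pm overlaps/touches 3:30 pm–6:45 pm → extend to 3:30 pm–6:45 pm.
5:00 pm–6:15 pm overlaps/touches 3:30 pm–6:45 pm → extend to 3:30 pm–6:45 pm.
7:15 pm–8:00 pm is disjoint → start new block.
7:30 pm–7:45 pm overlaps/touches 7:15 pm–8:00 pm → extend to 7:15 pm–8:00 pm.
8:15 pm–10:15 pm is disjoint → start new block.
9:15 pm–9:30 pm overlaps/touches 8:15 pm–10:15 pm → extend to 8:15 pm–10:15 pm.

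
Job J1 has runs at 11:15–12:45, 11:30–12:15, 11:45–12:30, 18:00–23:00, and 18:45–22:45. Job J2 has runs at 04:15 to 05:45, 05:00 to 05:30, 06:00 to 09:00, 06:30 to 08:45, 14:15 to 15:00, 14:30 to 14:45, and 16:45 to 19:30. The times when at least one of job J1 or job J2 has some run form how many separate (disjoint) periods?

First set merges to 11:15–12:45, 18:00–23:00.
Second set merges to 04:15–05:45, 06:00–09:00, 14:15–15:00, 16:45–19:30.
A ∪ B = 04:15–05:45, 06:00–09:00, 11:15–12:45, 14:15–15:00, 16:45–23:00.
That is 5 disjoint pieces.

5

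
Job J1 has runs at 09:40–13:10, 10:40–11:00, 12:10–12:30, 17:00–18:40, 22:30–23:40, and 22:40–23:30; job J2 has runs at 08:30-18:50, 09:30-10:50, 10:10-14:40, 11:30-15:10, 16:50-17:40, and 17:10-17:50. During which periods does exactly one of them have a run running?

08:30–09:40, 13:10–17:00, 18:40–18:50, 22:30–23:40

First set merges to 09:40–13:10, 17:00–18:40, 22:30–23:40.
Second set merges to 08:30–18:50.
A \ B = 22:30–23:40.
B \ A = 08:30–09:40, 13:10–17:00, 18:40–18:50.
Union of the two gives the symmetric difference.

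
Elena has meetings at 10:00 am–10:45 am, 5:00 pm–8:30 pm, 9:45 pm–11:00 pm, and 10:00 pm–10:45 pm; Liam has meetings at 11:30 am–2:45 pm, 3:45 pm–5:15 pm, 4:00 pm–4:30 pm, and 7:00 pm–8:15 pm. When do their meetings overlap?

A, merged: 10:00 am–10:45 am, 5:00 pm–8:30 pm, 9:45 pm–11:00 pm.
B, merged: 11:30 am–2:45 pm, 3:45 pm–5:15 pm, 7:00 pm–8:15 pm.
10:00 am–10:45 am meets no B interval.
5:00 pm–8:30 pm ∩ B → 5:00 pm–5:15 pm, 7:00 pm–8:15 pm.
9:45 pm–11:00 pm meets no B interval.

5:00 pm–5:15 pm, 7:00 pm–8:15 pm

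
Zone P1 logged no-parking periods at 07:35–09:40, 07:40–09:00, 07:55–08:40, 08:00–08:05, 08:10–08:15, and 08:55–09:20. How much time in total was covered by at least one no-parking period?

2 h 5 min

Merged: 07:35–09:40.
Length: 2 h 5 min.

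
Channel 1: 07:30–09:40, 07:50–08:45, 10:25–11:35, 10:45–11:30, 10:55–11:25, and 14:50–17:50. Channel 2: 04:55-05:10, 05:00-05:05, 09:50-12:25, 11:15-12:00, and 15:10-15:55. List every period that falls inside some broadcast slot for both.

10:25-11:35, 15:10-15:55

First set merges to 07:30-09:40, 10:25-11:35, 14:50-17:50.
Second set merges to 04:55-05:10, 09:50-12:25, 15:10-15:55.
07:30-09:40: no overlap with the second set.
10:25-11:35 meets the second set on 10:25-11:35.
14:50-17:50 meets the second set on 15:10-15:55.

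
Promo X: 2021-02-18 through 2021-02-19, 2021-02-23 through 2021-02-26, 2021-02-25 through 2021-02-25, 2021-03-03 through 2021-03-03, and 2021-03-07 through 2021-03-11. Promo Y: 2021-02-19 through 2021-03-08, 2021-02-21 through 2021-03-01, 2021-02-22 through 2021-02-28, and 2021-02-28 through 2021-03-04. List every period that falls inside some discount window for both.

A, merged: 2021-02-18 through 2021-02-19, 2021-02-23 through 2021-02-26, 2021-03-03 through 2021-03-03, 2021-03-07 through 2021-03-11.
B, merged: 2021-02-19 through 2021-03-08.
2021-02-18 through 2021-02-19 ∩ B → 2021-02-19 through 2021-02-19.
2021-02-23 through 2021-02-26 ∩ B → 2021-02-23 through 2021-02-26.
2021-03-03 through 2021-03-03 ∩ B → 2021-03-03 through 2021-03-03.
2021-03-07 through 2021-03-11 ∩ B → 2021-03-07 through 2021-03-08.

2021-02-19 through 2021-02-19, 2021-02-23 through 2021-02-26, 2021-03-03 through 2021-03-03, 2021-03-07 through 2021-03-08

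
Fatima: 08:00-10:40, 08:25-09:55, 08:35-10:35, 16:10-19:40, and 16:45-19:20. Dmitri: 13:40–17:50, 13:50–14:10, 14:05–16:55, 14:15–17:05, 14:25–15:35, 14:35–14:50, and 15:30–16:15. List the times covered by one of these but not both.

Merge the first list: 08:00–10:40, 16:10–19:40.
Merge the second list: 13:40–17:50.
A \ B = 08:00–10:40, 17:50–19:40.
B \ A = 13:40–16:10.
Union of the two gives the symmetric difference.

08:00–10:40, 13:40–16:10, 17:50–19:40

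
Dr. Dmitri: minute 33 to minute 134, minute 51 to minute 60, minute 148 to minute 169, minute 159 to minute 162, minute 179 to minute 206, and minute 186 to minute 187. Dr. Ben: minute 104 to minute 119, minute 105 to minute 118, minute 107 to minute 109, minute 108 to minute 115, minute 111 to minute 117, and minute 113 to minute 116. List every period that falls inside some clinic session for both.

Merge the first list: minute 33 to minute 134, minute 148 to minute 169, minute 179 to minute 206.
Merge the second list: minute 104 to minute 119.
minute 33 to minute 134 meets the second set on minute 104 to minute 119.
minute 148 to minute 169: no overlap with the second set.
minute 179 to minute 206: no overlap with the second set.

minute 104 to minute 119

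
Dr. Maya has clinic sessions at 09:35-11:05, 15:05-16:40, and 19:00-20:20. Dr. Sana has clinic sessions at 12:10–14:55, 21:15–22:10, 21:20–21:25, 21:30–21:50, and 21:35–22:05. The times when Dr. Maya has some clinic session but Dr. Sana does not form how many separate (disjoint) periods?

B, merged: 12:10-14:55, 21:15-22:10.
A \ B = 09:35-11:05, 15:05-16:40, 19:00-20:20.
That is 3 disjoint pieces.

3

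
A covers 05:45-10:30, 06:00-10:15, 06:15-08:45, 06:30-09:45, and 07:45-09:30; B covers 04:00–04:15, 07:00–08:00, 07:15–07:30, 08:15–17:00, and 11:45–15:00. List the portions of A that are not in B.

Merge the first list: 05:45–10:30.
Merge the second list: 04:00–04:15, 07:00–08:00, 08:15–17:00.
05:45–10:30 minus B → 05:45–07:00, 08:00–08:15.

05:45–07:00, 08:00–08:15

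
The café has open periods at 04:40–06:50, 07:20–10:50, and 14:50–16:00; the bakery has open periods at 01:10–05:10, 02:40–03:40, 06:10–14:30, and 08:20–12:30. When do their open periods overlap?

B, merged: 01:10-05:10, 06:10-14:30.
04:40-06:50 overlaps B on 04:40-05:10, 06:10-06:50.
07:20-10:50 overlaps B on 07:20-10:50.
14:50-16:00 falls entirely outside B.

04:40-05:10, 06:10-06:50, 07:20-10:50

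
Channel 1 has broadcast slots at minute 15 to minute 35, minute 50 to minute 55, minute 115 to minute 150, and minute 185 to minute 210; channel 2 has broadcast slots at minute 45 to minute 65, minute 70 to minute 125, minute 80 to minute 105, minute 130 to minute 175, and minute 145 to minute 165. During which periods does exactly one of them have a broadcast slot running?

minute 15 to minute 35, minute 45 to minute 50, minute 55 to minute 65, minute 70 to minute 115, minute 125 to minute 130, minute 150 to minute 175, minute 185 to minute 210

Merge the second list: minute 45 to minute 65, minute 70 to minute 125, minute 130 to minute 175.
A but not B: minute 15 to minute 35, minute 125 to minute 130, minute 185 to minute 210.
B but not A: minute 45 to minute 50, minute 55 to minute 65, minute 70 to minute 115, minute 150 to minute 175.
Combining gives A △ B.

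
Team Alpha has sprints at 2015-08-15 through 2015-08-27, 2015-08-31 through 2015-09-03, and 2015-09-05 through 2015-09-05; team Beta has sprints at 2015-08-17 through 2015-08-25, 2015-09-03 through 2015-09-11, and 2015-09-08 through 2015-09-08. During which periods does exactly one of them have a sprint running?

2015-08-15 through 2015-08-16, 2015-08-26 through 2015-08-27, 2015-08-31 through 2015-09-02, 2015-09-04 through 2015-09-04, 2015-09-06 through 2015-09-11

Merge the second list: 2015-08-17 through 2015-08-25, 2015-09-03 through 2015-09-11.
A but not B: 2015-08-15 through 2015-08-16, 2015-08-26 through 2015-08-27, 2015-08-31 through 2015-09-02.
B but not A: 2015-09-04 through 2015-09-04, 2015-09-06 through 2015-09-11.
Combining gives A △ B.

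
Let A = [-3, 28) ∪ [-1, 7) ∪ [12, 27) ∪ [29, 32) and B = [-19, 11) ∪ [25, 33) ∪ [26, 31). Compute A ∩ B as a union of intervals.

[-3, 11) ∪ [25, 28) ∪ [29, 32)

Merge the first list: [-3, 28), [29, 32).
Merge the second list: [-19, 11), [25, 33).
[-3, 28) overlaps B on [-3, 11), [25, 28).
[29, 32) overlaps B on [29, 32).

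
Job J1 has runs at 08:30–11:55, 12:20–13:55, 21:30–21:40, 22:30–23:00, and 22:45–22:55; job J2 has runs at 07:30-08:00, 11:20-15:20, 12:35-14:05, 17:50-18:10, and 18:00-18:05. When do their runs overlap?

11:20–11:55, 12:20–13:55

First set merges to 08:30–11:55, 12:20–13:55, 21:30–21:40, 22:30–23:00.
Second set merges to 07:30–08:00, 11:20–15:20, 17:50–18:10.
08:30–11:55 overlaps B on 11:20–11:55.
12:20–13:55 overlaps B on 12:20–13:55.
21:30–21:40 falls entirely outside B.
22:30–23:00 falls entirely outside B.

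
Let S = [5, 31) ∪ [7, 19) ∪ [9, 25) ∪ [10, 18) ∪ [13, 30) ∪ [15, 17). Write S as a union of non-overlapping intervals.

[7, 19) overlaps/touches [5, 31) → extend to [5, 31).
[9, 25) overlaps/touches [5, 31) → extend to [5, 31).
[10, 18) overlaps/touches [5, 31) → extend to [5, 31).
[13, 30) overlaps/touches [5, 31) → extend to [5, 31).
[15, 17) overlaps/touches [5, 31) → extend to [5, 31).

[5, 31)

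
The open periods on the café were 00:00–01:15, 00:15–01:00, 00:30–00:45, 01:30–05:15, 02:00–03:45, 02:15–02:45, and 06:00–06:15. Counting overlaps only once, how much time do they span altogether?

Merged: 00:00–01:15, 01:30–05:15, 06:00–06:15.
Lengths: 1 h 15 min + 3 h 45 min + 15 min = 5 h 15 min.

5 h 15 min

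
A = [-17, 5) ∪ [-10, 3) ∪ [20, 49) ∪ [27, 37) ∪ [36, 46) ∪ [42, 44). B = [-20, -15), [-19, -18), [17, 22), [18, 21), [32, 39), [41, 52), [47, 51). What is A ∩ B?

First set merges to [-17, 5), [20, 49).
Second set merges to [-20, -15), [17, 22), [32, 39), [41, 52).
[-17, 5) meets the second set on [-17, -15).
[20, 49) meets the second set on [20, 22), [32, 39), [41, 49).

[-17, -15) ∪ [20, 22) ∪ [32, 39) ∪ [41, 49)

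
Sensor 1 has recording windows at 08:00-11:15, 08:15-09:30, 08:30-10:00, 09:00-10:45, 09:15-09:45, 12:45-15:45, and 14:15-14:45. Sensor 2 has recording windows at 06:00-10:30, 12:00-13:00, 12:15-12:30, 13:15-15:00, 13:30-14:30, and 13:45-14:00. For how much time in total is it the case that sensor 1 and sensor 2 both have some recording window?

Merge the first list: 08:00–11:15, 12:45–15:45.
Merge the second list: 06:00–10:30, 12:00–13:00, 13:15–15:00.
A ∩ B = 08:00–10:30, 12:45–13:00, 13:15–15:00.
Total: 2 h 30 min + 15 min + 1 h 45 min = 4 h 30 min.

4 h 30 min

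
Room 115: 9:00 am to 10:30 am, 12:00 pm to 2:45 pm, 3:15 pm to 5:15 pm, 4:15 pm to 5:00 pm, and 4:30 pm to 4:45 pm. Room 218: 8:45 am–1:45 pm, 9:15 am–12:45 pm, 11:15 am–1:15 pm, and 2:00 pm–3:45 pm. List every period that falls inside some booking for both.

First set merges to 9:00 am–10:30 am, 12:00 pm–2:45 pm, 3:15 pm–5:15 pm.
Second set merges to 8:45 am–1:45 pm, 2:00 pm–3:45 pm.
9:00 am–10:30 am ∩ B → 9:00 am–10:30 am.
12:00 pm–2:45 pm ∩ B → 12:00 pm–1:45 pm, 2:00 pm–2:45 pm.
3:15 pm–5:15 pm ∩ B → 3:15 pm–3:45 pm.

9:00 am–10:30 am, 12:00 pm–1:45 pm, 2:00 pm–2:45 pm, 3:15 pm–3:45 pm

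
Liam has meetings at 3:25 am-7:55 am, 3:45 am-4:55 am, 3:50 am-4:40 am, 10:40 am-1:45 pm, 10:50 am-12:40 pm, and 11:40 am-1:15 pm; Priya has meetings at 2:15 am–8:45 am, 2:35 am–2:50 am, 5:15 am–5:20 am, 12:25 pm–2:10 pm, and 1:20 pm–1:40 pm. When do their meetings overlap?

First set merges to 3:25 am–7:55 am, 10:40 am–1:45 pm.
Second set merges to 2:15 am–8:45 am, 12:25 pm–2:10 pm.
3:25 am–7:55 am ∩ B → 3:25 am–7:55 am.
10:40 am–1:45 pm ∩ B → 12:25 pm–1:45 pm.

3:25 am–7:55 am, 12:25 pm–1:45 pm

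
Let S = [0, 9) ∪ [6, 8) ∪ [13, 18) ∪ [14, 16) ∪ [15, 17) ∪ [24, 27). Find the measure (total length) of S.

Merged: [0, 9), [13, 18), [24, 27).
Lengths: 9 + 5 + 3 = 17.

17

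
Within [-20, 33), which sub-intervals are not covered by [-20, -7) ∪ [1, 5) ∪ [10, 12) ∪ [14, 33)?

After merging, the occupied span is [-20, -7), [1, 5), [10, 12), [14, 33).
Gaps within [-20, 33): [-7, 1), [5, 10), [12, 14).

[-7, 1) ∪ [5, 10) ∪ [12, 14)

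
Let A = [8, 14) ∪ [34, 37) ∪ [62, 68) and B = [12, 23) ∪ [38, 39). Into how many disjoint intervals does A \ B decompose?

3

A \ B = [8, 12), [34, 37), [62, 68).
That is 3 disjoint pieces.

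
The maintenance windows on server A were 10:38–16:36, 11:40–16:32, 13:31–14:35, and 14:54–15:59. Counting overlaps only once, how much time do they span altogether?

5 h 58 min

Merged: 10:38–16:36.
Length: 5 h 58 min.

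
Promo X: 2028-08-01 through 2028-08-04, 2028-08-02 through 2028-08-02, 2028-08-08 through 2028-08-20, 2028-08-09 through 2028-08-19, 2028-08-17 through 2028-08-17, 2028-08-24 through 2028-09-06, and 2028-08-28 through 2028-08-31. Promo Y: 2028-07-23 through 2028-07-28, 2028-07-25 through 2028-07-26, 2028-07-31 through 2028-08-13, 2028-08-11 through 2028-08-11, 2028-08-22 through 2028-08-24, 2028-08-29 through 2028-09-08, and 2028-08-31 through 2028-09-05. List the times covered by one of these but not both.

A, merged: 2028-08-01 through 2028-08-04, 2028-08-08 through 2028-08-20, 2028-08-24 through 2028-09-06.
B, merged: 2028-07-23 through 2028-07-28, 2028-07-31 through 2028-08-13, 2028-08-22 through 2028-08-24, 2028-08-29 through 2028-09-08.
A but not B: 2028-08-14 through 2028-08-20, 2028-08-25 through 2028-08-28.
B but not A: 2028-07-23 through 2028-07-28, 2028-07-31 through 2028-07-31, 2028-08-05 through 2028-08-07, 2028-08-22 through 2028-08-23, 2028-09-07 through 2028-09-08.
Combining gives A △ B.

2028-07-23 through 2028-07-28, 2028-07-31 through 2028-07-31, 2028-08-05 through 2028-08-07, 2028-08-14 through 2028-08-20, 2028-08-22 through 2028-08-23, 2028-08-25 through 2028-08-28, 2028-09-07 through 2028-09-08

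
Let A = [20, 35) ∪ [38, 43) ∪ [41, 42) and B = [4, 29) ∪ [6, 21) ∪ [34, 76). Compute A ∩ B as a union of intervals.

Merge the first list: [20, 35), [38, 43).
Merge the second list: [4, 29), [34, 76).
[20, 35) meets the second set on [20, 29), [34, 35).
[38, 43) meets the second set on [38, 43).

[20, 29) ∪ [34, 35) ∪ [38, 43)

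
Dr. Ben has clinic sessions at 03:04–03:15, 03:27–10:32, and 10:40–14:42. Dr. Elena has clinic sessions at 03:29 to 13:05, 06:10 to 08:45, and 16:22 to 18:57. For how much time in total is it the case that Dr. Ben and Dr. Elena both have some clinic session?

Merge the second list: 03:29–13:05, 16:22–18:57.
A ∩ B = 03:29–10:32, 10:40–13:05.
Total: 7 h 3 min + 2 h 25 min = 9 h 28 min.

9 h 28 min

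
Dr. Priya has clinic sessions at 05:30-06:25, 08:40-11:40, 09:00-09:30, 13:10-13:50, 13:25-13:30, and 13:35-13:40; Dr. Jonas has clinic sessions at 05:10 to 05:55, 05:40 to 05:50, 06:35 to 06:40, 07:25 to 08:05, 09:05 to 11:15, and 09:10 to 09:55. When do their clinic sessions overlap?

A, merged: 05:30–06:25, 08:40–11:40, 13:10–13:50.
B, merged: 05:10–05:55, 06:35–06:40, 07:25–08:05, 09:05–11:15.
05:30–06:25 meets the second set on 05:30–05:55.
08:40–11:40 meets the second set on 09:05–11:15.
13:10–13:50: no overlap with the second set.

05:30–05:55, 09:05–11:15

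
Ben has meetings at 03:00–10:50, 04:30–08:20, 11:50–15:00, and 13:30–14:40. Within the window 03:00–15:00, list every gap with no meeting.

After merging, the occupied span is 03:00-10:50, 11:50-15:00.
Gaps within 03:00-15:00: 10:50-11:50.

10:50-11:50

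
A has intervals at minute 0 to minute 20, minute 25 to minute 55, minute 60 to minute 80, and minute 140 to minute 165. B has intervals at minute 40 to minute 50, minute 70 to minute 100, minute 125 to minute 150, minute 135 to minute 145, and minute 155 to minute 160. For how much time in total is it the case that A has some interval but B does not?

60 minutes

Merge the second list: minute 40 to minute 50, minute 70 to minute 100, minute 125 to minute 150, minute 155 to minute 160.
A \ B = minute 0 to minute 20, minute 25 to minute 40, minute 50 to minute 55, minute 60 to minute 70, minute 150 to minute 155, minute 160 to minute 165.
Total: 20 minutes + 15 minutes + 5 minutes + 10 minutes + 5 minutes + 5 minutes = 60 minutes.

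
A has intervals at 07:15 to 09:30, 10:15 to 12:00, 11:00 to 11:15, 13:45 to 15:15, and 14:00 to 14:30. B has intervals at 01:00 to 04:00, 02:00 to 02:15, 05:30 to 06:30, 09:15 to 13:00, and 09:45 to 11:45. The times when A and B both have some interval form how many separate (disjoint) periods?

A, merged: 07:15–09:30, 10:15–12:00, 13:45–15:15.
B, merged: 01:00–04:00, 05:30–06:30, 09:15–13:00.
A ∩ B = 09:15–09:30, 10:15–12:00.
That is 2 disjoint pieces.

2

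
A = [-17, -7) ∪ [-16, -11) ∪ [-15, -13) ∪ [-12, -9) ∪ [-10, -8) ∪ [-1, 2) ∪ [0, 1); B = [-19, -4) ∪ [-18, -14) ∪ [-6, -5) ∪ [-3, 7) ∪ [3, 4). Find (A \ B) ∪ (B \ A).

A, merged: [-17, -7), [-1, 2).
B, merged: [-19, -4), [-3, 7).
Only in the first: none.
Only in the second: [-19, -17), [-7, -4), [-3, -1), [2, 7).
Together these are the periods covered by exactly one.

[-19, -17) ∪ [-7, -4) ∪ [-3, -1) ∪ [2, 7)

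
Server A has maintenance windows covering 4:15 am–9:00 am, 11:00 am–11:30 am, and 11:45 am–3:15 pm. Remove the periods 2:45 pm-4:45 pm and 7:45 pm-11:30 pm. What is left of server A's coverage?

4:15 am–9:00 am: no B overlap → unchanged.
11:00 am–11:30 am: no B overlap → unchanged.
11:45 am–3:15 pm minus B → 11:45 am–2:45 pm.

4:15 am–9:00 am, 11:00 am–11:30 am, 11:45 am–2:45 pm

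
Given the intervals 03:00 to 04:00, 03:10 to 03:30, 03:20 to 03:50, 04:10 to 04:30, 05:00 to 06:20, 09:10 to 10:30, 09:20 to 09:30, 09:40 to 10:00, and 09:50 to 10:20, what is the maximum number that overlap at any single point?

3

Sweep endpoints in order; track running count of active intervals.
Peak of 3 reached at 03:20.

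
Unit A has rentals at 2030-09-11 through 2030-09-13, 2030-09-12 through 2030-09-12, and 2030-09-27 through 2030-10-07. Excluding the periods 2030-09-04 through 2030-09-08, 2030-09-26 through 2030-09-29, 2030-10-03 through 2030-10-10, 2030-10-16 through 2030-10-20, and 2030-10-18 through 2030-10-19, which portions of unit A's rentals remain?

Merge the first list: 2030-09-11 through 2030-09-13, 2030-09-27 through 2030-10-07.
Merge the second list: 2030-09-04 through 2030-09-08, 2030-09-26 through 2030-09-29, 2030-10-03 through 2030-10-10, 2030-10-16 through 2030-10-20.
2030-09-11 through 2030-09-13: nothing removed.
2030-09-27 through 2030-10-07 \ B = 2030-09-30 through 2030-10-02.

2030-09-11 through 2030-09-13, 2030-09-30 through 2030-10-02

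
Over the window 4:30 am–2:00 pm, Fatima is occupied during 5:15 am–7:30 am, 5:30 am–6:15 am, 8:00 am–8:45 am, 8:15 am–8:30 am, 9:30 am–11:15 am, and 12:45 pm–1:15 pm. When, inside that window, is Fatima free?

After merging, the occupied span is 5:15 am–7:30 am, 8:00 am–8:45 am, 9:30 am–11:15 am, 12:45 pm–1:15 pm.
Uncovered inside 4:30 am–2:00 pm: 4:30 am–5:15 am, 7:30 am–8:00 am, 8:45 am–9:30 am, 11:15 am–12:45 pm, 1:15 pm–2:00 pm.

4:30 am–5:15 am, 7:30 am–8:00 am, 8:45 am–9:30 am, 11:15 am–12:45 pm, 1:15 pm–2:00 pm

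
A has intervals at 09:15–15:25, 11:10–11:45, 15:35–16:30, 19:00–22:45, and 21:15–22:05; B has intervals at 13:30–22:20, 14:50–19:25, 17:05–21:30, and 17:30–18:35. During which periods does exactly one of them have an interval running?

Merge the first list: 09:15-15:25, 15:35-16:30, 19:00-22:45.
Merge the second list: 13:30-22:20.
A but not B: 09:15-13:30, 22:20-22:45.
B but not A: 15:25-15:35, 16:30-19:00.
Combining gives A △ B.

09:15-13:30, 15:25-15:35, 16:30-19:00, 22:20-22:45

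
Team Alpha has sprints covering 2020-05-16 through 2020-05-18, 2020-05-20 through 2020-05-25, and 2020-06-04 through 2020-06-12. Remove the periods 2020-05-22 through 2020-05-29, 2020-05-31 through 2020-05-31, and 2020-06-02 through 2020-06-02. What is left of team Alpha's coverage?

2020-05-16 through 2020-05-18, 2020-05-20 through 2020-05-21, 2020-06-04 through 2020-06-12

2020-05-16 through 2020-05-18: no B overlap → unchanged.
2020-05-20 through 2020-05-25 minus B → 2020-05-20 through 2020-05-21.
2020-06-04 through 2020-06-12: no B overlap → unchanged.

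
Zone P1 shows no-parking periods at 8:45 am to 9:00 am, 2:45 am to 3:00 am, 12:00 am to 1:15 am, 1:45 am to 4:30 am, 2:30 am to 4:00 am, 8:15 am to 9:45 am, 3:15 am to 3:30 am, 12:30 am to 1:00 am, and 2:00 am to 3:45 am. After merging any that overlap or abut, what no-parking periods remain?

Sort by start: 12:00 am–1:15 am, 12:30 am–1:00 am, 1:45 am–4:30 am, 2:00 am–3:45 am, 2:30 am–4:00 am, 2:45 am–3:00 am, 3:15 am–3:30 am, 8:15 am–9:45 am, 8:45 am–9:00 am.
12:30 am–1:00 am overlaps/touches 12:00 am–1:15 am → extend to 12:00 am–1:15 am.
1:45 am–4:30 am is disjoint → start new block.
2:00 am–3:45 am overlaps/touches 1:45 am–4:30 am → extend to 1:45 am–4:30 am.
2:30 am–4:00 am overlaps/touches 1:45 am–4:30 am → extend to 1:45 am–4:30 am.
2:45 am–3:00 am overlaps/touches 1:45 am–4:30 am → extend to 1:45 am–4:30 am.
3:15 am–3:30 am overlaps/touches 1:45 am–4:30 am → extend to 1:45 am–4:30 am.
8:15 am–9:45 am is disjoint → start new block.
8:45 am–9:00 am overlaps/touches 8:15 am–9:45 am → extend to 8:15 am–9:45 am.

12:00 am–1:15 am, 1:45 am–4:30 am, 8:15 am–9:45 am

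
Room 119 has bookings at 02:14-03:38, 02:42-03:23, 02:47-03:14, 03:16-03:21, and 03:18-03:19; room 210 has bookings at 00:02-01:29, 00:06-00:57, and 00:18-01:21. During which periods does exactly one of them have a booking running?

00:02–01:29, 02:14–03:38

Merge the first list: 02:14–03:38.
Merge the second list: 00:02–01:29.
Only in the first: 02:14–03:38.
Only in the second: 00:02–01:29.
Together these are the periods covered by exactly one.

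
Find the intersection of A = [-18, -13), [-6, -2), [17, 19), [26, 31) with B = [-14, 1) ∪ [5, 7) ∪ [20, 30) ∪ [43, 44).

[-18, -13) meets the second set on [-14, -13).
[-6, -2) meets the second set on [-6, -2).
[17, 19): no overlap with the second set.
[26, 31) meets the second set on [26, 30).

[-14, -13) ∪ [-6, -2) ∪ [26, 30)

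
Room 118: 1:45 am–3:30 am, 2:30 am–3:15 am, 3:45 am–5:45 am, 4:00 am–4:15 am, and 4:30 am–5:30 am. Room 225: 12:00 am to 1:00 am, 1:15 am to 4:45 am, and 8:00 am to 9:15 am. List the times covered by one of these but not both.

First set merges to 1:45 am-3:30 am, 3:45 am-5:45 am.
Only in the first: 4:45 am-5:45 am.
Only in the second: 12:00 am-1:00 am, 1:15 am-1:45 am, 3:30 am-3:45 am, 8:00 am-9:15 am.
Together these are the periods covered by exactly one.

12:00 am-1:00 am, 1:15 am-1:45 am, 3:30 am-3:45 am, 4:45 am-5:45 am, 8:00 am-9:15 am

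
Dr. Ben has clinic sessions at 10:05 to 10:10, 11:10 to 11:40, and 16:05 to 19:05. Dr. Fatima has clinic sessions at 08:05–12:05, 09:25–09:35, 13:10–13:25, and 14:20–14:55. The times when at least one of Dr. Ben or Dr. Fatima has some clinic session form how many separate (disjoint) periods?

4

Second set merges to 08:05–12:05, 13:10–13:25, 14:20–14:55.
A ∪ B = 08:05–12:05, 13:10–13:25, 14:20–14:55, 16:05–19:05.
That is 4 disjoint pieces.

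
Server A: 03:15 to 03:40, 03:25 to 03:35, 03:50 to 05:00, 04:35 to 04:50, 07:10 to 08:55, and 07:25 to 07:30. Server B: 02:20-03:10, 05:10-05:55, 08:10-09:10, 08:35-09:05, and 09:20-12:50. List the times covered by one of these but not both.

02:20-03:10, 03:15-03:40, 03:50-05:00, 05:10-05:55, 07:10-08:10, 08:55-09:10, 09:20-12:50

First set merges to 03:15-03:40, 03:50-05:00, 07:10-08:55.
Second set merges to 02:20-03:10, 05:10-05:55, 08:10-09:10, 09:20-12:50.
A \ B = 03:15-03:40, 03:50-05:00, 07:10-08:10.
B \ A = 02:20-03:10, 05:10-05:55, 08:55-09:10, 09:20-12:50.
Union of the two gives the symmetric difference.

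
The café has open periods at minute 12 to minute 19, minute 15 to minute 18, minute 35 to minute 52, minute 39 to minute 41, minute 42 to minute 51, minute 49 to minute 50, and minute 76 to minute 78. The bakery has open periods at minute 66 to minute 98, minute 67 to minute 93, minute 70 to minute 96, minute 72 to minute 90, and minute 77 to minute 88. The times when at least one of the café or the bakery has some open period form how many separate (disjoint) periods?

First set merges to minute 12 to minute 19, minute 35 to minute 52, minute 76 to minute 78.
Second set merges to minute 66 to minute 98.
A ∪ B = minute 12 to minute 19, minute 35 to minute 52, minute 66 to minute 98.
That is 3 disjoint pieces.

3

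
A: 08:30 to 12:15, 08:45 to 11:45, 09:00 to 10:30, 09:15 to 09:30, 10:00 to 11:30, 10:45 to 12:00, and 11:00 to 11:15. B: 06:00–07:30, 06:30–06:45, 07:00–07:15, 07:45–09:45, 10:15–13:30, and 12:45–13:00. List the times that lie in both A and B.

08:30–09:45, 10:15–12:15

Merge the first list: 08:30–12:15.
Merge the second list: 06:00–07:30, 07:45–09:45, 10:15–13:30.
08:30–12:15 ∩ B → 08:30–09:45, 10:15–12:15.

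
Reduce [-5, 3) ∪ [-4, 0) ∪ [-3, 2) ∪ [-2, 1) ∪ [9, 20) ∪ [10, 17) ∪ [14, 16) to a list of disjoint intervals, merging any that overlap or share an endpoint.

[-5, 3) ∪ [9, 20)

[-4, 0) overlaps/touches [-5, 3) → extend to [-5, 3).
[-3, 2) overlaps/touches [-5, 3) → extend to [-5, 3).
[-2, 1) overlaps/touches [-5, 3) → extend to [-5, 3).
[9, 20) is disjoint → start new block.
[10, 17) overlaps/touches [9, 20) → extend to [9, 20).
[14, 16) overlaps/touches [9, 20) → extend to [9, 20).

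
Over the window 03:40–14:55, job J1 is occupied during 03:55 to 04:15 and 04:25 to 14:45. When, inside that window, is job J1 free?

Covered (merged): 03:55-04:15, 04:25-14:45.
Uncovered inside 03:40-14:55: 03:40-03:55, 04:15-04:25, 14:45-14:55.

03:40-03:55, 04:15-04:25, 14:45-14:55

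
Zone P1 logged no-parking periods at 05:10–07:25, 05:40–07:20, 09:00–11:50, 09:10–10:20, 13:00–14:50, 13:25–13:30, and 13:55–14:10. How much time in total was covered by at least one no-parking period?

6 h 55 min

Merged: 05:10–07:25, 09:00–11:50, 13:00–14:50.
Lengths: 2 h 15 min + 2 h 50 min + 1 h 50 min = 6 h 55 min.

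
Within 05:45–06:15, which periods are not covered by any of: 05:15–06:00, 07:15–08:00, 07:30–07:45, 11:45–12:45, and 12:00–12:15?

Covered (merged): 05:15–06:00, 07:15–08:00, 11:45–12:45.
Gaps within 05:45–06:15: 06:00–06:15.

06:00–06:15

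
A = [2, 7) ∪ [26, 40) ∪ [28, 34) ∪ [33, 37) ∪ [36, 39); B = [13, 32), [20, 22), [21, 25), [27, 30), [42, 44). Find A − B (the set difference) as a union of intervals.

[2, 7) ∪ [32, 40)

Merge the first list: [2, 7), [26, 40).
Merge the second list: [13, 32), [42, 44).
[2, 7) is untouched.
[26, 40) with B removed leaves [32, 40).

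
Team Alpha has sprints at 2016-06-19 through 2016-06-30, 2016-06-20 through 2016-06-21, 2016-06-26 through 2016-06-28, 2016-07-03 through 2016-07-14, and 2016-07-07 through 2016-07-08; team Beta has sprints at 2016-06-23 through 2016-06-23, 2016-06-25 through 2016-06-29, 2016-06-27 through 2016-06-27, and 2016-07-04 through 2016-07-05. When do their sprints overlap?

2016-06-23 through 2016-06-23, 2016-06-25 through 2016-06-29, 2016-07-04 through 2016-07-05

First set merges to 2016-06-19 through 2016-06-30, 2016-07-03 through 2016-07-14.
Second set merges to 2016-06-23 through 2016-06-23, 2016-06-25 through 2016-06-29, 2016-07-04 through 2016-07-05.
2016-06-19 through 2016-06-30 ∩ B → 2016-06-23 through 2016-06-23, 2016-06-25 through 2016-06-29.
2016-07-03 through 2016-07-14 ∩ B → 2016-07-04 through 2016-07-05.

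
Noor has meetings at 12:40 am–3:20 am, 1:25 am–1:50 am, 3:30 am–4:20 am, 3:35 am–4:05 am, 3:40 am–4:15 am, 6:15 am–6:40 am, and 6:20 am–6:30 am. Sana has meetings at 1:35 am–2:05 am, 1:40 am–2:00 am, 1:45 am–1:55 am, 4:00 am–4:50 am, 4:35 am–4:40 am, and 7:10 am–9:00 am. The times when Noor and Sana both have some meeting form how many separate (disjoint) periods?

Merge the first list: 12:40 am-3:20 am, 3:30 am-4:20 am, 6:15 am-6:40 am.
Merge the second list: 1:35 am-2:05 am, 4:00 am-4:50 am, 7:10 am-9:00 am.
A ∩ B = 1:35 am-2:05 am, 4:00 am-4:20 am.
That is 2 disjoint pieces.

2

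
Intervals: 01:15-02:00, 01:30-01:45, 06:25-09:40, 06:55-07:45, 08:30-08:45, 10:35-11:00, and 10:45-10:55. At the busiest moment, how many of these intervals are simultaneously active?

2

At 01:30, 2 of the intervals are simultaneously active.
No point has more.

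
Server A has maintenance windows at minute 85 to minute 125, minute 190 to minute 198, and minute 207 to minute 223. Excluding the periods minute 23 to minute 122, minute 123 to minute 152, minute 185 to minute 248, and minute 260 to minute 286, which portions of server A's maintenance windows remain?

minute 122 to minute 123

minute 85 to minute 125 \ B = minute 122 to minute 123.
minute 190 to minute 198: entirely removed.
minute 207 to minute 223: entirely removed.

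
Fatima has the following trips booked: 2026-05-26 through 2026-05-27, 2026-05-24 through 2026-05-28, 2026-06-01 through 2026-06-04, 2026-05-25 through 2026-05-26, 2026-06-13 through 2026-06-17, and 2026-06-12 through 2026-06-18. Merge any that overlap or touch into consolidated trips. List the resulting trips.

Sort by start: 2026-05-24 through 2026-05-28, 2026-05-25 through 2026-05-26, 2026-05-26 through 2026-05-27, 2026-06-01 through 2026-06-04, 2026-06-12 through 2026-06-18, 2026-06-13 through 2026-06-17.
2026-05-25 through 2026-05-26 overlaps/touches 2026-05-24 through 2026-05-28 → extend to 2026-05-24 through 2026-05-28.
2026-05-26 through 2026-05-27 overlaps/touches 2026-05-24 through 2026-05-28 → extend to 2026-05-24 through 2026-05-28.
2026-06-01 through 2026-06-04 is disjoint → start new block.
2026-06-12 through 2026-06-18 is disjoint → start new block.
2026-06-13 through 2026-06-17 overlaps/touches 2026-06-12 through 2026-06-18 → extend to 2026-06-12 through 2026-06-18.

2026-05-24 through 2026-05-28, 2026-06-01 through 2026-06-04, 2026-06-12 through 2026-06-18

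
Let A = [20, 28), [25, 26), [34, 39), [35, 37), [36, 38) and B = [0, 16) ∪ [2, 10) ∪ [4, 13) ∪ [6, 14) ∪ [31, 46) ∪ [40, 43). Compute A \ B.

A, merged: [20, 28), [34, 39).
B, merged: [0, 16), [31, 46).
[20, 28): no B overlap → unchanged.
[34, 39): fully covered by B → removed.

[20, 28)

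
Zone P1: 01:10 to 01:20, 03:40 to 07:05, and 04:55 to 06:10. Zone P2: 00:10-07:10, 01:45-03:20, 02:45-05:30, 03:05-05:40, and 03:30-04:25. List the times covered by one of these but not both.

00:10–01:10, 01:20–03:40, 07:05–07:10

A, merged: 01:10–01:20, 03:40–07:05.
B, merged: 00:10–07:10.
Only in the first: none.
Only in the second: 00:10–01:10, 01:20–03:40, 07:05–07:10.
Together these are the periods covered by exactly one.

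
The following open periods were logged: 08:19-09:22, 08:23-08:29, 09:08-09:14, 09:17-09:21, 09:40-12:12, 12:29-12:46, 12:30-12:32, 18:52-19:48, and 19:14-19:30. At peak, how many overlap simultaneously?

Sweep endpoints in order; track running count of active intervals.
Peak of 2 reached at 08:23.

2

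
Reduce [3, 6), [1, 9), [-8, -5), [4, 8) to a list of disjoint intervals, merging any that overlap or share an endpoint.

[-8, -5) ∪ [1, 9)

Sort by start: [-8, -5), [1, 9), [3, 6), [4, 8).
[1, 9) is disjoint → start new block.
[3, 6) overlaps/touches [1, 9) → extend to [1, 9).
[4, 8) overlaps/touches [1, 9) → extend to [1, 9).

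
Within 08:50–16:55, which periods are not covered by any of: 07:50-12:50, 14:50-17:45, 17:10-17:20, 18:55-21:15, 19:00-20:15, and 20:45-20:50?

The merged coverage is 07:50–12:50, 14:50–17:45, 18:55–21:15.
Complement within 08:50–16:55: 12:50–14:50.

12:50–14:50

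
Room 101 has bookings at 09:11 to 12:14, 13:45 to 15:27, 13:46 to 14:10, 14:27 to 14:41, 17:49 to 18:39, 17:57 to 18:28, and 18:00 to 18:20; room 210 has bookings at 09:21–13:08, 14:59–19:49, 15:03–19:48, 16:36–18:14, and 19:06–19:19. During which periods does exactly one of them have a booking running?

09:11–09:21, 12:14–13:08, 13:45–14:59, 15:27–17:49, 18:39–19:49

A, merged: 09:11–12:14, 13:45–15:27, 17:49–18:39.
B, merged: 09:21–13:08, 14:59–19:49.
A \ B = 09:11–09:21, 13:45–14:59.
B \ A = 12:14–13:08, 15:27–17:49, 18:39–19:49.
Union of the two gives the symmetric difference.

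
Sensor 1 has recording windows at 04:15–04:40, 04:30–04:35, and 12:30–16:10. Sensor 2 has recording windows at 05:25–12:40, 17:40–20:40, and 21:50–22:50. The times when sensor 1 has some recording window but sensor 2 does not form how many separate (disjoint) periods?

2

A, merged: 04:15-04:40, 12:30-16:10.
A \ B = 04:15-04:40, 12:40-16:10.
That is 2 disjoint pieces.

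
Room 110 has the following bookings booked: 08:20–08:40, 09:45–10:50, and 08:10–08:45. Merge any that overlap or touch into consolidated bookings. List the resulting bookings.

Sort by start: 08:10-08:45, 08:20-08:40, 09:45-10:50.
08:20-08:40 overlaps/touches 08:10-08:45 → extend to 08:10-08:45.
09:45-10:50 is disjoint → start new block.

08:10-08:45, 09:45-10:50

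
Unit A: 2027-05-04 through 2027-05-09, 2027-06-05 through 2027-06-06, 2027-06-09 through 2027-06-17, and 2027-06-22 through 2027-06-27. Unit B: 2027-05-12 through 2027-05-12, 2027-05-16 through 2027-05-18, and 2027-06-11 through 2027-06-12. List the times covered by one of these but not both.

2027-05-04 through 2027-05-09, 2027-05-12 through 2027-05-12, 2027-05-16 through 2027-05-18, 2027-06-05 through 2027-06-06, 2027-06-09 through 2027-06-10, 2027-06-13 through 2027-06-17, 2027-06-22 through 2027-06-27

Only in the first: 2027-05-04 through 2027-05-09, 2027-06-05 through 2027-06-06, 2027-06-09 through 2027-06-10, 2027-06-13 through 2027-06-17, 2027-06-22 through 2027-06-27.
Only in the second: 2027-05-12 through 2027-05-12, 2027-05-16 through 2027-05-18.
Together these are the periods covered by exactly one.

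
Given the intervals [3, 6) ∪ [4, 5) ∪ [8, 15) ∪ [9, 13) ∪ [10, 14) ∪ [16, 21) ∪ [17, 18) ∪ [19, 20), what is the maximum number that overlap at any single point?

3

Walk the sorted start/end points keeping a running depth.
The depth first hits 3 at 10.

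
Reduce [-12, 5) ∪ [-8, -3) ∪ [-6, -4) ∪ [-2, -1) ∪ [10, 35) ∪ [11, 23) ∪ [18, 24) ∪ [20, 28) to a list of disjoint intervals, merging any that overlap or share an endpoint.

[-8, -3) overlaps/touches [-12, 5) → extend to [-12, 5).
[-6, -4) overlaps/touches [-12, 5) → extend to [-12, 5).
[-2, -1) overlaps/touches [-12, 5) → extend to [-12, 5).
[10, 35) is disjoint → start new block.
[11, 23) overlaps/touches [10, 35) → extend to [10, 35).
[18, 24) overlaps/touches [10, 35) → extend to [10, 35).
[20, 28) overlaps/touches [10, 35) → extend to [10, 35).

[-12, 5) ∪ [10, 35)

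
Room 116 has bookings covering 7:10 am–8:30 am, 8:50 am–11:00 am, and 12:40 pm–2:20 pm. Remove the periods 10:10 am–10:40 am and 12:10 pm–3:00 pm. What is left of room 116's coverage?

7:10 am-8:30 am: nothing removed.
8:50 am-11:00 am \ B = 8:50 am-10:10 am, 10:40 am-11:00 am.
12:40 pm-2:20 pm: entirely removed.

7:10 am-8:30 am, 8:50 am-10:10 am, 10:40 am-11:00 am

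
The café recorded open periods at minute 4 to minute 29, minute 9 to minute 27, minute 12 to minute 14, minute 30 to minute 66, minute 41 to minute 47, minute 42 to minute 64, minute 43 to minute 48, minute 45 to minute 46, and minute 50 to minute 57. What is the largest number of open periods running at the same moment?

Walk the sorted start/end points keeping a running depth.
The depth first hits 5 at minute 45.

5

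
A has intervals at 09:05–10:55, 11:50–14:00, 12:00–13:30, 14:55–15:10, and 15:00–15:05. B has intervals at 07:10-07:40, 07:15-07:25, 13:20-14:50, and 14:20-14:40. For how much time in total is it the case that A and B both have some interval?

Merge the first list: 09:05-10:55, 11:50-14:00, 14:55-15:10.
Merge the second list: 07:10-07:40, 13:20-14:50.
A ∩ B = 13:20-14:00.
Total: 40 min.

40 min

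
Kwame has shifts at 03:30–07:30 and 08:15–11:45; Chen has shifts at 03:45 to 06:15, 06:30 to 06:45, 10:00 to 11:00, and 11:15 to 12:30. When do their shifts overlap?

03:30-07:30 ∩ B → 03:45-06:15, 06:30-06:45.
08:15-11:45 ∩ B → 10:00-11:00, 11:15-11:45.

03:45-06:15, 06:30-06:45, 10:00-11:00, 11:15-11:45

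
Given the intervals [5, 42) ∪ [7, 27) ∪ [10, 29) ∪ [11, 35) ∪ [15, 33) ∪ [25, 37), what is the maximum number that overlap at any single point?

6

Walk the sorted start/end points keeping a running depth.
The depth first hits 6 at 25.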